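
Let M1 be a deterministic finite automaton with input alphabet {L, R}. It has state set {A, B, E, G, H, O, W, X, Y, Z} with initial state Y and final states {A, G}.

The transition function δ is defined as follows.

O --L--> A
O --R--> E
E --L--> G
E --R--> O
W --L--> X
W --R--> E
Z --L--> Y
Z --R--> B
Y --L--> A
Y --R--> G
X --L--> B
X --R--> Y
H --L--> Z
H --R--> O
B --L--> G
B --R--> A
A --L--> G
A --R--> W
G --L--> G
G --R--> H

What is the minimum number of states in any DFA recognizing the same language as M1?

5

Every state is reachable, so we keep all 10.
Start with accepting vs non-accepting: {A,G} | {B,E,H,O,W,X,Y,Z}.
Refine {B,E,H,O,W,X,Y,Z} on symbol L: members go to different blocks, giving {H,W,X,Z} and {B,E,O,Y}.
Split {H,W,X,Z} by δ(·,L) → {X,Z} and {H,W}.
Split {B,E,O,Y} by δ(·,R) → {B,Y} and {E,O}.
No further refinement is possible. Final partition (5 blocks): {A,G} | {X,Z} | {B,Y} | {H,W} | {E,O}.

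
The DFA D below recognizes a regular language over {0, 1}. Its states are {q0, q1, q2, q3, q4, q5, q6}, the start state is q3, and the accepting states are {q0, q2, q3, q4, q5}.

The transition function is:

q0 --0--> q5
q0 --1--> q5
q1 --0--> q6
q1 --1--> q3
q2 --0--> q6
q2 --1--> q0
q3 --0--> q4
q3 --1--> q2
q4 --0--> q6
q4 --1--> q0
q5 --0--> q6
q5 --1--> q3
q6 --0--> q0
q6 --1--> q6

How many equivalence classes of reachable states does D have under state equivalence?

States {q1} cannot be reached from the start state, so discard them.
P0 = {q0,q2,q3,q4,q5} | {q6}.
Split {q0,q2,q3,q4,q5} by δ(·,0) → {q2,q4,q5} and {q0,q3}.
The partition is now stable with 3 blocks: {q2,q4,q5} | {q6} | {q0,q3}.

3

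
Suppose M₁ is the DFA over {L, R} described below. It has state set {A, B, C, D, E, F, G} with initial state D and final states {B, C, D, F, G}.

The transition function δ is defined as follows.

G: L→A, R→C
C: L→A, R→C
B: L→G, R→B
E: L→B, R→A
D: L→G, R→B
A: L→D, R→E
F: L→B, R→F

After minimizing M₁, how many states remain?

3

Reachable states from the start: {A,B,C,D,E,G}. Unreachable: {F} — drop them.
P0 = {B,C,D,G} | {A,E}.
Split {B,C,D,G} by δ(·,L) → {B,D} and {C,G}.
No further refinement is possible. Final partition (3 blocks): {B,D} | {A,E} | {C,G}.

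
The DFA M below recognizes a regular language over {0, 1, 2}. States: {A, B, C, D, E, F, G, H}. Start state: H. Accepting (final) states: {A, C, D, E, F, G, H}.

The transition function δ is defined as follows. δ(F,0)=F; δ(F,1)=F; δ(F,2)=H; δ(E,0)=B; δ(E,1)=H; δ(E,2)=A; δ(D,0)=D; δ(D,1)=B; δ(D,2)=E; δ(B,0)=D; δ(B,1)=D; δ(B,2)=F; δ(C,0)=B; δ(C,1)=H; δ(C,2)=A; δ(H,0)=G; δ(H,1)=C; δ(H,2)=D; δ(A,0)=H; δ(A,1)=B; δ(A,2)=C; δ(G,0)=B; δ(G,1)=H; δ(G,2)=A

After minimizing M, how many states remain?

6

P0 = {A,C,D,E,F,G,H} | {B}.
Refine {A,C,D,E,F,G,H} on symbol 0: members go to different blocks, giving {A,D,F,H} and {C,E,G}.
Split {A,D,F,H} by δ(·,0) → {A,D,F} and {H}.
On input 0, block {A,D,F} splits into {D,F} and {A}.
On input 1, block {D,F} splits into {D} and {F}.
No further refinement is possible. Final partition (6 blocks): {D} | {B} | {C,E,G} | {H} | {A} | {F}.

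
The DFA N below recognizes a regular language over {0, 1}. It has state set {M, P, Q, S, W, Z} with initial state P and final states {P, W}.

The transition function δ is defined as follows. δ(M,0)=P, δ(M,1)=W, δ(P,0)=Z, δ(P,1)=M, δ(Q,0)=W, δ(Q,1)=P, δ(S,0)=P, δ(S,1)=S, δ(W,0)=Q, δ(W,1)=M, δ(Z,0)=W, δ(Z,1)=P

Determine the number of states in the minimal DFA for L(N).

Reachable states from the start: {M,P,Q,W,Z}. Unreachable: {S} — drop them.
P0 = {P,W} | {M,Q,Z}.
No further refinement is possible. Final partition (2 blocks): {P,W} | {M,Q,Z}.

2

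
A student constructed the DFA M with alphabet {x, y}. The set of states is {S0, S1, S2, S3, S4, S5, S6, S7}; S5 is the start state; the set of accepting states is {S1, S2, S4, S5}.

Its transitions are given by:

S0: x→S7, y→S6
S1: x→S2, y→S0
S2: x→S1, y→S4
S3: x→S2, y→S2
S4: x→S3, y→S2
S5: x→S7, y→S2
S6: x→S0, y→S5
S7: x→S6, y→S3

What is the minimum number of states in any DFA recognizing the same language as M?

8

Initial partition by acceptance: {S1,S2,S4,S5} | {S0,S3,S6,S7}.
On input x, block {S1,S2,S4,S5} splits into {S1,S2} and {S4,S5}.
Refine {S1,S2} on symbol y: members go to different blocks, giving {S1} and {S2}.
Split {S0,S3,S6,S7} by δ(·,x) → {S0,S6,S7} and {S3}.
On input y, block {S0,S6,S7} splits into {S0} and {S6} and {S7}.
On input x, block {S4,S5} splits into {S4} and {S5}.
No further refinement is possible. Final partition (8 blocks): {S1} | {S0} | {S4} | {S2} | {S3} | {S6} | {S7} | {S5}.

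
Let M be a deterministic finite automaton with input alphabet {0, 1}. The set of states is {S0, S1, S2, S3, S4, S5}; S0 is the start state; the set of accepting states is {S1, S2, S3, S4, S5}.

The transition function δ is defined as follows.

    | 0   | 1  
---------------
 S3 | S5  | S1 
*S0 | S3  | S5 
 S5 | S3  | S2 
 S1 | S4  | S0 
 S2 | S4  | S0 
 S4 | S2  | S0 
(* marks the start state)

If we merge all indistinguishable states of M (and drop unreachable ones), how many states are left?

All states are reachable from the start state.
P0 = {S1,S2,S3,S4,S5} | {S0}.
On input 1, block {S1,S2,S3,S4,S5} splits into {S1,S2,S4} and {S3,S5}.
Stable partition: {S1,S2,S4} | {S0} | {S3,S5} — 3 equivalence classes.

3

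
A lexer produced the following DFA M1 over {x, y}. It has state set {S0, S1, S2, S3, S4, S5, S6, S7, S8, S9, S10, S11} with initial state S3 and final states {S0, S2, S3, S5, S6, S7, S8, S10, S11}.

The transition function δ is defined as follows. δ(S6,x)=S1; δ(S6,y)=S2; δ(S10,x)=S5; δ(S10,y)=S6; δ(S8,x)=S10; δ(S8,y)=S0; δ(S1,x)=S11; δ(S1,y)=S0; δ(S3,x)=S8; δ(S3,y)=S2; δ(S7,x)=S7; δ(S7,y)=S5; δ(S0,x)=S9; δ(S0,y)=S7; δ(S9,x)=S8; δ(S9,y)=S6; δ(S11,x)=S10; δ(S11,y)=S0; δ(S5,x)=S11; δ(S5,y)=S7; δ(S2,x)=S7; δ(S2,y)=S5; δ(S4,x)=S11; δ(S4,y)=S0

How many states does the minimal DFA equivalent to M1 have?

6

First remove the unreachable states {S4}; 11 states remain.
P0 = {S0,S2,S3,S5,S6,S7,S8,S10,S11} | {S1,S9}.
Split {S0,S2,S3,S5,S6,S7,S8,S10,S11} by δ(·,x) → {S2,S3,S5,S7,S8,S10,S11} and {S0,S6}.
Refine {S2,S3,S5,S7,S8,S10,S11} on symbol y: members go to different blocks, giving {S2,S3,S5,S7} and {S8,S10,S11}.
Split {S2,S3,S5,S7} by δ(·,x) → {S2,S7} and {S3,S5}.
Split {S8,S10,S11} by δ(·,x) → {S8,S11} and {S10}.
No further refinement is possible. Final partition (6 blocks): {S2,S7} | {S1,S9} | {S0,S6} | {S8,S11} | {S3,S5} | {S10}.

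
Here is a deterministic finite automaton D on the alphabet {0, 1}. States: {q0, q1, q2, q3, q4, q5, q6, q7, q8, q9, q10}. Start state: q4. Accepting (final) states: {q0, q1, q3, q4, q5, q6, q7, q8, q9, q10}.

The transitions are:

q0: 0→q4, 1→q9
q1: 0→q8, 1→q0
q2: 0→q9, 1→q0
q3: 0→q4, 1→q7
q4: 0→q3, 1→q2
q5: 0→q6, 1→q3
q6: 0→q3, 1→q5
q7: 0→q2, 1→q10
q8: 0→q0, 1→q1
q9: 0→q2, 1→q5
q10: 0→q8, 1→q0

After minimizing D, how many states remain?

6

All states are reachable from the start state.
Start with accepting vs non-accepting: {q0,q1,q3,q4,q5,q6,q7,q8,q9,q10} | {q2}.
On input 0, block {q0,q1,q3,q4,q5,q6,q7,q8,q9,q10} splits into {q0,q1,q3,q4,q5,q6,q8,q10} and {q7,q9}.
Refine {q0,q1,q3,q4,q5,q6,q8,q10} on symbol 1: members go to different blocks, giving {q1,q5,q6,q8,q10} and {q0,q3} and {q4}.
Refine {q1,q5,q6,q8,q10} on symbol 0: members go to different blocks, giving {q1,q5,q10} and {q6,q8}.
The partition is now stable with 6 blocks: {q1,q5,q10} | {q2} | {q7,q9} | {q0,q3} | {q4} | {q6,q8}.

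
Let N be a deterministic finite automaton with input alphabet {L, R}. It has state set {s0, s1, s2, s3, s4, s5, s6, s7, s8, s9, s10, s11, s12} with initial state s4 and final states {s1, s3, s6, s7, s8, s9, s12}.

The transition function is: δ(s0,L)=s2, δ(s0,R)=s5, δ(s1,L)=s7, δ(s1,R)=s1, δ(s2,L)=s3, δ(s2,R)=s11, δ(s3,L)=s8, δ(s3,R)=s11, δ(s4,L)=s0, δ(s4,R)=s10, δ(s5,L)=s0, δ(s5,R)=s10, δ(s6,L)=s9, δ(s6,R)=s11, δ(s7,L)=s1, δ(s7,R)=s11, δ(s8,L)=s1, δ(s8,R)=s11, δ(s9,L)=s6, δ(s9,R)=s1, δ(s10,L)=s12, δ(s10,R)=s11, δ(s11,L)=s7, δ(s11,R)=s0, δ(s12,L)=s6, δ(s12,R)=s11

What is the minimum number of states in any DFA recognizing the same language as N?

Initial partition by acceptance: {s1,s3,s6,s7,s8,s9,s12} | {s0,s2,s4,s5,s10,s11}.
Refine {s1,s3,s6,s7,s8,s9,s12} on symbol R: members go to different blocks, giving {s3,s6,s7,s8,s12} and {s1,s9}.
Refine {s3,s6,s7,s8,s12} on symbol L: members go to different blocks, giving {s6,s7,s8} and {s3,s12}.
Split {s0,s2,s4,s5,s10,s11} by δ(·,L) → {s0,s4,s5} and {s2,s10} and {s11}.
Refine {s0,s4,s5} on symbol L: members go to different blocks, giving {s4,s5} and {s0}.
Stable partition: {s6,s7,s8} | {s4,s5} | {s1,s9} | {s3,s12} | {s2,s10} | {s11} | {s0} — 7 equivalence classes.

7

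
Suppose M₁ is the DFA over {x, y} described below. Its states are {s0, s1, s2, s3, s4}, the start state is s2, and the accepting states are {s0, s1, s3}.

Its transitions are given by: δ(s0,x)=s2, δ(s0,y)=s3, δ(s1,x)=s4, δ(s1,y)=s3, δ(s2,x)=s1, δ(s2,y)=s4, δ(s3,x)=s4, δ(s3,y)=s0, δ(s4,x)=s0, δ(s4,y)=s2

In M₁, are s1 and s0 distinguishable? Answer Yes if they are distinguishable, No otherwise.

No

Initial partition by acceptance: {s0,s1,s3} | {s2,s4}.
No further refinement is possible. Final partition (2 blocks): {s0,s1,s3} | {s2,s4}.
s1 and s0 lie in the same block of the stable partition, so they are equivalent — no string distinguishes them.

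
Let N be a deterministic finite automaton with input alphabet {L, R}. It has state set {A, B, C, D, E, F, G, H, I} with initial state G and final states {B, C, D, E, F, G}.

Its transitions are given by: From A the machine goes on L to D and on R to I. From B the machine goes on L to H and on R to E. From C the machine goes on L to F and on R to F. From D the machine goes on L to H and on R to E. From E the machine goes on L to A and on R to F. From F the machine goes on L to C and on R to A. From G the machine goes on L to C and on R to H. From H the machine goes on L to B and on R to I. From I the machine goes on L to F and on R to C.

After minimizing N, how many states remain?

Every state is reachable, so we keep all 9.
Initial partition by acceptance: {B,C,D,E,F,G} | {A,H,I}.
Split {B,C,D,E,F,G} by δ(·,L) → {B,D,E} and {C,F,G}.
Split {B,D,E} by δ(·,R) → {B,D} and {E}.
Refine {A,H,I} on symbol L: members go to different blocks, giving {A,H} and {I}.
On input R, block {C,F,G} splits into {F,G} and {C}.
No further refinement is possible. Final partition (6 blocks): {B,D} | {A,H} | {F,G} | {E} | {I} | {C}.

6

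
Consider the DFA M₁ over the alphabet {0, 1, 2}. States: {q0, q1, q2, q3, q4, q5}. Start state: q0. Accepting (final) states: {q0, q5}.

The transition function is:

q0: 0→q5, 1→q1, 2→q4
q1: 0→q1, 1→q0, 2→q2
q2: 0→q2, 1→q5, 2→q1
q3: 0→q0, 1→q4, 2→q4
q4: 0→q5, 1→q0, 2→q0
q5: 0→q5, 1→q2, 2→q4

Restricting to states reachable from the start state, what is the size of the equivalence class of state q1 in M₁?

2

First remove the unreachable states {q3}; 5 states remain.
Initial partition by acceptance: {q0,q5} | {q1,q2,q4}.
Split {q1,q2,q4} by δ(·,0) → {q1,q2} and {q4}.
The partition is now stable with 3 blocks: {q0,q5} | {q1,q2} | {q4}.
State q1 belongs to the block {q1,q2}, which has 2 states.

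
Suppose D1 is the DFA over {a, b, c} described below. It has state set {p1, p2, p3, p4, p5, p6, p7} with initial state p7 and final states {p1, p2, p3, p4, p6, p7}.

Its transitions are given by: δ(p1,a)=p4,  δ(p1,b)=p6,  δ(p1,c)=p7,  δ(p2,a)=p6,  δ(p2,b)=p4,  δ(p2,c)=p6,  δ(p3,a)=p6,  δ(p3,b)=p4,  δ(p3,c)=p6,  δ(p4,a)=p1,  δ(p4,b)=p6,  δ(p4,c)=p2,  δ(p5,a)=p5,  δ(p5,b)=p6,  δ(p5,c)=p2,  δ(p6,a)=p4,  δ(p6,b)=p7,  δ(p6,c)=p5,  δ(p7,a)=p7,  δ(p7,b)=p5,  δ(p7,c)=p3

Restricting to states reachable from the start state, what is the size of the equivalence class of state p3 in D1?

2

P0 = {p1,p2,p3,p4,p6,p7} | {p5}.
Split {p1,p2,p3,p4,p6,p7} by δ(·,b) → {p1,p2,p3,p4,p6} and {p7}.
Refine {p1,p2,p3,p4,p6} on symbol b: members go to different blocks, giving {p1,p2,p3,p4} and {p6}.
Split {p1,p2,p3,p4} by δ(·,a) → {p1,p4} and {p2,p3}.
Split {p1,p4} by δ(·,c) → {p1} and {p4}.
Stable partition: {p1} | {p5} | {p7} | {p6} | {p2,p3} | {p4} — 6 equivalence classes.
The equivalence class containing p3 is {p2,p3}, of size 2.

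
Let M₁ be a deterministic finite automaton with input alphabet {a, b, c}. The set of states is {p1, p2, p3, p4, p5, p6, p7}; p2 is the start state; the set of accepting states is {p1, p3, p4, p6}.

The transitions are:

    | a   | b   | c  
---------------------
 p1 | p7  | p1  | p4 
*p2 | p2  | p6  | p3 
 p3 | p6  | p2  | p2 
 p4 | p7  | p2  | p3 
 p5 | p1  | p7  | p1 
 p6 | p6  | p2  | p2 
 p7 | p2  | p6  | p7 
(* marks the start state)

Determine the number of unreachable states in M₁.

Starting at p2 and following transitions, the reachable set is {p2, p3, p6}. That leaves p1, p4, p5, p7 unreachable — 4 in total.

4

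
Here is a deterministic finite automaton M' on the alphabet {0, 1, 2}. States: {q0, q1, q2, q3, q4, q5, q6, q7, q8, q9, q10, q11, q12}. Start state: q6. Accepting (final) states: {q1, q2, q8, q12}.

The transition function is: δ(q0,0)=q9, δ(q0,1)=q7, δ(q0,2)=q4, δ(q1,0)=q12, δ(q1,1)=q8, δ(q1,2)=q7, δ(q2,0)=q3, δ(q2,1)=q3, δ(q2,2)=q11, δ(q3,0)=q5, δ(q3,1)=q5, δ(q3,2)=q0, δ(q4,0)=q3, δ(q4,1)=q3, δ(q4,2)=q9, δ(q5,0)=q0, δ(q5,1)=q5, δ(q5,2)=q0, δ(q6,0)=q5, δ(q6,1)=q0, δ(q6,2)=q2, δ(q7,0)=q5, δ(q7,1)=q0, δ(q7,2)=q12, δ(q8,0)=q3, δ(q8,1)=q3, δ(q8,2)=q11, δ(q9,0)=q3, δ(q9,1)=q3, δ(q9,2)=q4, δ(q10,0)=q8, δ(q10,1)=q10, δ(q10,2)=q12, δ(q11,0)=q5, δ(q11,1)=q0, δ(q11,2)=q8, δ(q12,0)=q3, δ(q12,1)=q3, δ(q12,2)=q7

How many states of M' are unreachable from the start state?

BFS from q6 reaches {q0, q2, q3, q4, q5, q6, q7, q8, q9, q11, q12}; the 2 state(s) q1, q10 are never visited.

2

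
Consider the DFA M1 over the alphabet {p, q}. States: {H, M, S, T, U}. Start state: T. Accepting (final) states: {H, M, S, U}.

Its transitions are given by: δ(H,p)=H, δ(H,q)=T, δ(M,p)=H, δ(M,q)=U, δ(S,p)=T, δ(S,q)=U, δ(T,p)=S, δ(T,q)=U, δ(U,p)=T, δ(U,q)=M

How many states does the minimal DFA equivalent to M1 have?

Every state is reachable, so we keep all 5.
Start with accepting vs non-accepting: {H,M,S,U} | {T}.
Refine {H,M,S,U} on symbol p: members go to different blocks, giving {H,M} and {S,U}.
Refine {H,M} on symbol q: members go to different blocks, giving {M} and {H}.
Refine {S,U} on symbol q: members go to different blocks, giving {S} and {U}.
The partition is now stable with 5 blocks: {M} | {T} | {S} | {H} | {U}.

5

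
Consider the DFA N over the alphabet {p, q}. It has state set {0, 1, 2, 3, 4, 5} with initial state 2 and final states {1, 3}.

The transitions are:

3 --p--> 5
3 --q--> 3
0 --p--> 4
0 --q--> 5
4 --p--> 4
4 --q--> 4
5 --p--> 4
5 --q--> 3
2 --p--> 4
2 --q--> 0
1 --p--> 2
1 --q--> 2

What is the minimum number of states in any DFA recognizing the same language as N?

First remove the unreachable states {1}; 5 states remain.
P0 = {3} | {0,2,4,5}.
On input q, block {0,2,4,5} splits into {0,2,4} and {5}.
Refine {0,2,4} on symbol q: members go to different blocks, giving {2,4} and {0}.
Refine {2,4} on symbol q: members go to different blocks, giving {2} and {4}.
Stable partition: {3} | {2} | {5} | {0} | {4} — 5 equivalence classes.

5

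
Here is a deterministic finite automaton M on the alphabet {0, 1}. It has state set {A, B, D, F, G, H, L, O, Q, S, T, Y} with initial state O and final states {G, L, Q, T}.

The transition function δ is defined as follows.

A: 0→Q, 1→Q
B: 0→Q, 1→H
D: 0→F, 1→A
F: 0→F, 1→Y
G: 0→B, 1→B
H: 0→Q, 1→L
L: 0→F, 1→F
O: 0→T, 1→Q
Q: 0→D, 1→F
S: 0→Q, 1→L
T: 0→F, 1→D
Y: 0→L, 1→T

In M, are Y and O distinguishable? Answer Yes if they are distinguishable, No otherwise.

First remove the unreachable states {B,G,H,S}; 8 states remain.
Start with accepting vs non-accepting: {L,Q,T} | {A,D,F,O,Y}.
On input 0, block {A,D,F,O,Y} splits into {A,O,Y} and {D,F}.
Stable partition: {L,Q,T} | {A,O,Y} | {D,F} — 3 equivalence classes.
Y and O lie in the same block of the stable partition, so they are equivalent — no string distinguishes them.

No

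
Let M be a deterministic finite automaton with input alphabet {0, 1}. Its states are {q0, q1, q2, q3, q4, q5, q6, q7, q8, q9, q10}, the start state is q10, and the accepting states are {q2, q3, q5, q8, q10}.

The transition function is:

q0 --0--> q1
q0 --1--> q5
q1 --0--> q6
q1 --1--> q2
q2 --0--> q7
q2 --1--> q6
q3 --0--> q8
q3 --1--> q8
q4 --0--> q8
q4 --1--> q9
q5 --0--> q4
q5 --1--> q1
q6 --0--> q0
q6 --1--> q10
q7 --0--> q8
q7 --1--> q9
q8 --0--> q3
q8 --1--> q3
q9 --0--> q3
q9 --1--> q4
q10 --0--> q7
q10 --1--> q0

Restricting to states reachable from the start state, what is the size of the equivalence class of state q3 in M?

All states are reachable from the start state.
Initial partition by acceptance: {q2,q3,q5,q8,q10} | {q0,q1,q4,q6,q7,q9}.
Refine {q2,q3,q5,q8,q10} on symbol 0: members go to different blocks, giving {q2,q5,q10} and {q3,q8}.
On input 0, block {q0,q1,q4,q6,q7,q9} splits into {q0,q1,q6} and {q4,q7,q9}.
The partition is now stable with 4 blocks: {q2,q5,q10} | {q0,q1,q6} | {q3,q8} | {q4,q7,q9}.
State q3 belongs to the block {q3,q8}, which has 2 states.

2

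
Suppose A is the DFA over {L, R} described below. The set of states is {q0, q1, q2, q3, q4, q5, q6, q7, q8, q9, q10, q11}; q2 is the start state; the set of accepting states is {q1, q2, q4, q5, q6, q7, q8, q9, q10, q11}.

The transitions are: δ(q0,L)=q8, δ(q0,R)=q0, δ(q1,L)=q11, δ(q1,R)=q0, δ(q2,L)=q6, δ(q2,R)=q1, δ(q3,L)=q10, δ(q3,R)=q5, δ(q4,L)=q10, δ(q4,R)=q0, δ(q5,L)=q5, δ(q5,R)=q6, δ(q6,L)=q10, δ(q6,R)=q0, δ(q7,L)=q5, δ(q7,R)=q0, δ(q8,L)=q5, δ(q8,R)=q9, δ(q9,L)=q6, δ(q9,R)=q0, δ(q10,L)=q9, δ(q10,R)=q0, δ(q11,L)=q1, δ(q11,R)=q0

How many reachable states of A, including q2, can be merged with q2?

1

First remove the unreachable states {q3,q4,q7}; 9 states remain.
P0 = {q1,q2,q5,q6,q8,q9,q10,q11} | {q0}.
Split {q1,q2,q5,q6,q8,q9,q10,q11} by δ(·,R) → {q1,q6,q9,q10,q11} and {q2,q5,q8}.
Split {q2,q5,q8} by δ(·,L) → {q5,q8} and {q2}.
Stable partition: {q1,q6,q9,q10,q11} | {q0} | {q5,q8} | {q2} — 4 equivalence classes.
The equivalence class containing q2 is {q2}, of size 1.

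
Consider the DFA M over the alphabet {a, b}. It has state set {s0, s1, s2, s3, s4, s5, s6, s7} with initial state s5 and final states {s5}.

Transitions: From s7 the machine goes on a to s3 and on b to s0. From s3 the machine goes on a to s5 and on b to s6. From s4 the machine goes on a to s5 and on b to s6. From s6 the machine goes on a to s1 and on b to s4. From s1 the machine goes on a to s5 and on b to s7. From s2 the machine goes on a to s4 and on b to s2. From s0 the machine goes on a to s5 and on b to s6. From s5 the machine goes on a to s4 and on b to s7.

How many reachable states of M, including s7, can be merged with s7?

Reachable states from the start: {s0,s1,s3,s4,s5,s6,s7}. Unreachable: {s2} — drop them.
Start with accepting vs non-accepting: {s5} | {s0,s1,s3,s4,s6,s7}.
Split {s0,s1,s3,s4,s6,s7} by δ(·,a) → {s0,s1,s3,s4} and {s6,s7}.
Stable partition: {s5} | {s0,s1,s3,s4} | {s6,s7} — 3 equivalence classes.
State s7 belongs to the block {s6,s7}, which has 2 states.

2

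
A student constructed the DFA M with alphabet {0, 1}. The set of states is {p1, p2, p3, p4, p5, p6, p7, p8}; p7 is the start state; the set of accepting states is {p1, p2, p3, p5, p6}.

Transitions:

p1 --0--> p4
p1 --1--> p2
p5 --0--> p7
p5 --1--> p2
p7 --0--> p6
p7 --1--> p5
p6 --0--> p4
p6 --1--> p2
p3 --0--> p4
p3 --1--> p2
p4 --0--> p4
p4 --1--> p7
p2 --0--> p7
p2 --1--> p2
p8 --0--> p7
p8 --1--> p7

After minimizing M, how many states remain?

4

First remove the unreachable states {p1,p3,p8}; 5 states remain.
Start with accepting vs non-accepting: {p2,p5,p6} | {p4,p7}.
On input 0, block {p4,p7} splits into {p4} and {p7}.
On input 0, block {p2,p5,p6} splits into {p2,p5} and {p6}.
The partition is now stable with 4 blocks: {p2,p5} | {p4} | {p7} | {p6}.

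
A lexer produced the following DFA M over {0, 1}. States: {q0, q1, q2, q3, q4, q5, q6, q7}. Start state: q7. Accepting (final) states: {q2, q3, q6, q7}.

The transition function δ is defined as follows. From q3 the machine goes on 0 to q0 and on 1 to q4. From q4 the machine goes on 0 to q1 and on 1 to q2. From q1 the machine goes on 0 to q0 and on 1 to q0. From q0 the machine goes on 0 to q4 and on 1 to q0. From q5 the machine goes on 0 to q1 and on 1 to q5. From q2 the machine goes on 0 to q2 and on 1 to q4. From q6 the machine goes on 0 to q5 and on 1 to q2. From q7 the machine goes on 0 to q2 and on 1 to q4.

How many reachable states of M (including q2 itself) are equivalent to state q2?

2

States {q3,q5,q6} cannot be reached from the start state, so discard them.
P0 = {q2,q7} | {q0,q1,q4}.
On input 1, block {q0,q1,q4} splits into {q0,q1} and {q4}.
On input 0, block {q0,q1} splits into {q0} and {q1}.
The partition is now stable with 4 blocks: {q2,q7} | {q0} | {q4} | {q1}.
The equivalence class containing q2 is {q2,q7}, of size 2.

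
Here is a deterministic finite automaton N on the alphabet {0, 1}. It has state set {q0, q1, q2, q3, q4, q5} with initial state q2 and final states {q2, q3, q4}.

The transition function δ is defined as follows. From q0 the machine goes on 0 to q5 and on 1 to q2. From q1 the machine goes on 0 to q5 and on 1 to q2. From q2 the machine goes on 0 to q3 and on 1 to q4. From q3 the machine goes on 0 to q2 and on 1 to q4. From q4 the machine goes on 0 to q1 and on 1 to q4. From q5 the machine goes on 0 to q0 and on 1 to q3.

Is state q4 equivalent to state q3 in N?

No

All states are reachable from the start state.
Start with accepting vs non-accepting: {q2,q3,q4} | {q0,q1,q5}.
On input 0, block {q2,q3,q4} splits into {q2,q3} and {q4}.
The partition is now stable with 3 blocks: {q2,q3} | {q0,q1,q5} | {q4}.
q4 and q3 end up in different blocks, so they are distinguishable. For instance, the string '0' is accepted from only q3.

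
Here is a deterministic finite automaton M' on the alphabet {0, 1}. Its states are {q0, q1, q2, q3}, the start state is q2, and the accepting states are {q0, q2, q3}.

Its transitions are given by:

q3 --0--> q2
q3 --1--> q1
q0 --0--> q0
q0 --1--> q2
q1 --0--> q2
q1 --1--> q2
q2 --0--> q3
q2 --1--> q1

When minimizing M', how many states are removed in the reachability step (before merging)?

BFS from q2 reaches {q1, q2, q3}; the 1 state(s) q0 are never visited.

1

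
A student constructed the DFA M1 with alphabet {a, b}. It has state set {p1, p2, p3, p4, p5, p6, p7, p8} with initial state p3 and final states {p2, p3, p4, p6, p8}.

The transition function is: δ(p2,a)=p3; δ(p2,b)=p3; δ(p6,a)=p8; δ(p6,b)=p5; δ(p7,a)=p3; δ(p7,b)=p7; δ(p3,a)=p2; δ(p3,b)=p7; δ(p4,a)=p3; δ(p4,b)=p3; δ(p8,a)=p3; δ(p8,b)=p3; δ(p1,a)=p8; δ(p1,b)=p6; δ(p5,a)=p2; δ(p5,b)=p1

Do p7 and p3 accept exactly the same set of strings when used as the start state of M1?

No

States {p1,p4,p5,p6,p8} cannot be reached from the start state, so discard them.
P0 = {p2,p3} | {p7}.
On input b, block {p2,p3} splits into {p2} and {p3}.
No further refinement is possible. Final partition (3 blocks): {p2} | {p7} | {p3}.
p7 and p3 end up in different blocks, so they are distinguishable. For instance, the string 'ε' is accepted from only p3.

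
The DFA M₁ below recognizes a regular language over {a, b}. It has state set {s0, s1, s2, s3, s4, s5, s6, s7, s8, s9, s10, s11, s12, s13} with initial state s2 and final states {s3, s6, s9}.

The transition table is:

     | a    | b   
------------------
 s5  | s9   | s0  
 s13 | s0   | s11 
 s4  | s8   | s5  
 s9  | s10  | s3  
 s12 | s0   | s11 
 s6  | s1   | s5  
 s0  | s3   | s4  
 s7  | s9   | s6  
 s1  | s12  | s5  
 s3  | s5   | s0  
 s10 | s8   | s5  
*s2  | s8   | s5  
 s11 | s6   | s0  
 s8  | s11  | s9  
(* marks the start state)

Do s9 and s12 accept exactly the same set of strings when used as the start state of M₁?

No

First remove the unreachable states {s7,s13}; 12 states remain.
Initial partition by acceptance: {s3,s6,s9} | {s0,s1,s2,s4,s5,s8,s10,s11,s12}.
Refine {s3,s6,s9} on symbol b: members go to different blocks, giving {s3,s6} and {s9}.
On input a, block {s0,s1,s2,s4,s5,s8,s10,s11,s12} splits into {s1,s2,s4,s8,s10,s12} and {s0,s11} and {s5}.
Refine {s3,s6} on symbol a: members go to different blocks, giving {s3} and {s6}.
Split {s1,s2,s4,s8,s10,s12} by δ(·,a) → {s1,s2,s4,s10} and {s8,s12}.
Split {s0,s11} by δ(·,a) → {s0} and {s11}.
Refine {s8,s12} on symbol a: members go to different blocks, giving {s8} and {s12}.
On input a, block {s1,s2,s4,s10} splits into {s2,s4,s10} and {s1}.
Stable partition: {s3} | {s2,s4,s10} | {s9} | {s0} | {s5} | {s6} | {s8} | {s11} | {s12} | {s1} — 10 equivalence classes.
s9 and s12 end up in different blocks, so they are distinguishable. For instance, the string 'ε' is accepted from only s9.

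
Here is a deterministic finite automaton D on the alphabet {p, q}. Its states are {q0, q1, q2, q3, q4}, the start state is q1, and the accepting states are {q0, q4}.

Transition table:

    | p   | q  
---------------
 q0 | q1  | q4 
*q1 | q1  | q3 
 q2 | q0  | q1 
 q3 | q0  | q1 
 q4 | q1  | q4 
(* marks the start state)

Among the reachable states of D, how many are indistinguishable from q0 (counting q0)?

Reachable states from the start: {q0,q1,q3,q4}. Unreachable: {q2} — drop them.
P0 = {q0,q4} | {q1,q3}.
On input p, block {q1,q3} splits into {q1} and {q3}.
The partition is now stable with 3 blocks: {q0,q4} | {q1} | {q3}.
State q0 belongs to the block {q0,q4}, which has 2 states.

2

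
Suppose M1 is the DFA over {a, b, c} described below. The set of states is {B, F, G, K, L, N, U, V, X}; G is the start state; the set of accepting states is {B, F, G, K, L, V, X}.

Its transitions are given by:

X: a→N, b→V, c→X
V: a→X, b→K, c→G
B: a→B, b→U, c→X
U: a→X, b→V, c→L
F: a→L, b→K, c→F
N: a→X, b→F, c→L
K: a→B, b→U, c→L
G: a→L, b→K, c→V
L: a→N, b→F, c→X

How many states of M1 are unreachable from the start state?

Every one of the 9 states is reachable from G.

0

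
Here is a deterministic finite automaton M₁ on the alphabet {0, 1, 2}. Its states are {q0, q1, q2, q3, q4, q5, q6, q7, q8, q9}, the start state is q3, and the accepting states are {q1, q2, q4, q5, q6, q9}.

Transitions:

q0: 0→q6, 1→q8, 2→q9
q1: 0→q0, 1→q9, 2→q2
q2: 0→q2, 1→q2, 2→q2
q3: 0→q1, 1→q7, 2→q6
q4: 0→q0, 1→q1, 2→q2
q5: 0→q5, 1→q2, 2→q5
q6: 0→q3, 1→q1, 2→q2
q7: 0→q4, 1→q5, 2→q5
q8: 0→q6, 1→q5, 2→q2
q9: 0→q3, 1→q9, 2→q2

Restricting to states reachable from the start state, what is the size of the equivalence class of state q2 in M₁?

All states are reachable from the start state.
P0 = {q1,q2,q4,q5,q6,q9} | {q0,q3,q7,q8}.
Split {q1,q2,q4,q5,q6,q9} by δ(·,0) → {q1,q4,q6,q9} and {q2,q5}.
On input 1, block {q0,q3,q7,q8} splits into {q0,q3} and {q7,q8}.
Stable partition: {q1,q4,q6,q9} | {q0,q3} | {q2,q5} | {q7,q8} — 4 equivalence classes.
State q2 belongs to the block {q2,q5}, which has 2 states.

2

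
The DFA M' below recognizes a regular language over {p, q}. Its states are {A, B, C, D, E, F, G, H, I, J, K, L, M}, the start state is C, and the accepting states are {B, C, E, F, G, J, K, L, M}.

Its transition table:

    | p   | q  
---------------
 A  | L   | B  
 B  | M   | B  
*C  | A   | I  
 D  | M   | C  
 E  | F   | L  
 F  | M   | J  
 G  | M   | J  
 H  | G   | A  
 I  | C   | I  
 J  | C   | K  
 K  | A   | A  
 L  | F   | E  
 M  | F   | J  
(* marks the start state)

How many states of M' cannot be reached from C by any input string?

BFS from C reaches {A, B, C, E, F, I, J, K, L, M}; the 3 state(s) D, G, H are never visited.

3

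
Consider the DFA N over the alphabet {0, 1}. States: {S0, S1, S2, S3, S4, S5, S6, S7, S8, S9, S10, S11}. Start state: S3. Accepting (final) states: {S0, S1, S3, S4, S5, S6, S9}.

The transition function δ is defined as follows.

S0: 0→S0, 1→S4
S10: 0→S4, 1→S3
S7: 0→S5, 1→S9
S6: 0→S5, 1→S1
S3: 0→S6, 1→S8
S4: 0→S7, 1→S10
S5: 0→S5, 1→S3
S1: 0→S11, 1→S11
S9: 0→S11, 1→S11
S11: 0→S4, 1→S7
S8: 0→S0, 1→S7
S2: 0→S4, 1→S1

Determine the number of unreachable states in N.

1

Starting at S3 and following transitions, the reachable set is {S0, S1, S3, S4, S5, S6, S7, S8, S9, S10, S11}. That leaves S2 unreachable — 1 in total.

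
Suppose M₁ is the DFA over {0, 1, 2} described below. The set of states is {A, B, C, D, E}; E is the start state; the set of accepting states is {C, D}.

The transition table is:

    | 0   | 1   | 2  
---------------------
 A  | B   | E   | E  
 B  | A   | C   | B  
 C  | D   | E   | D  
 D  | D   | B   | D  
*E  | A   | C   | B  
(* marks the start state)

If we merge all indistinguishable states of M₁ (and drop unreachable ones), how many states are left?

3

All states are reachable from the start state.
Initial partition by acceptance: {C,D} | {A,B,E}.
Refine {A,B,E} on symbol 1: members go to different blocks, giving {B,E} and {A}.
No further refinement is possible. Final partition (3 blocks): {C,D} | {B,E} | {A}.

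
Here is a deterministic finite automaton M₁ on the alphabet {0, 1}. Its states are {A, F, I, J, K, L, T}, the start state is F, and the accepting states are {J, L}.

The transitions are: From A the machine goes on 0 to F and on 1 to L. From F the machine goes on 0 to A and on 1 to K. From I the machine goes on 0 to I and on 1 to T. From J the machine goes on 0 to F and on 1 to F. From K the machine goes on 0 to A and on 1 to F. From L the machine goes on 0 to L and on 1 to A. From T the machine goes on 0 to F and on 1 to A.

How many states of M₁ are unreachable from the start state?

BFS from F reaches {A, F, K, L}; the 3 state(s) I, J, T are never visited.

3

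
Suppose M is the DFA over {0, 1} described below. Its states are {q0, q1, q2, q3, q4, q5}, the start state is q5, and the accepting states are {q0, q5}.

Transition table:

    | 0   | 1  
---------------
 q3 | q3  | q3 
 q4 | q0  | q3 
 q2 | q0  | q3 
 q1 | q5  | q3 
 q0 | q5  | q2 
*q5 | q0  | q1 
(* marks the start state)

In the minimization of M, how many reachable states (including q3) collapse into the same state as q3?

First remove the unreachable states {q4}; 5 states remain.
Initial partition by acceptance: {q0,q5} | {q1,q2,q3}.
Split {q1,q2,q3} by δ(·,0) → {q1,q2} and {q3}.
Stable partition: {q0,q5} | {q1,q2} | {q3} — 3 equivalence classes.
The equivalence class containing q3 is {q3}, of size 1.

1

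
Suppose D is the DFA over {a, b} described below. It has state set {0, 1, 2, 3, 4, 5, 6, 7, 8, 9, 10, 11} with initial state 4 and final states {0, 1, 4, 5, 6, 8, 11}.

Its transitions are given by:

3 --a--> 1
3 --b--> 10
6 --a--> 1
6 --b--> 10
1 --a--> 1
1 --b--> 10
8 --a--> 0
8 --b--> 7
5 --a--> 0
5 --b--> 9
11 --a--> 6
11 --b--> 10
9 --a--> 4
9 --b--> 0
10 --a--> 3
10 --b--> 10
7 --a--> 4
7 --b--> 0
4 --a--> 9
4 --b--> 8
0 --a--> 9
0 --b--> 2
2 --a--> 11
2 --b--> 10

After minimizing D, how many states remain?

7

First remove the unreachable states {5}; 11 states remain.
P0 = {0,1,4,6,8,11} | {2,3,7,9,10}.
On input a, block {0,1,4,6,8,11} splits into {1,6,8,11} and {0,4}.
On input a, block {1,6,8,11} splits into {1,6,11} and {8}.
Refine {2,3,7,9,10} on symbol a: members go to different blocks, giving {2,3} and {7,9} and {10}.
Refine {0,4} on symbol b: members go to different blocks, giving {0} and {4}.
The partition is now stable with 7 blocks: {1,6,11} | {2,3} | {0} | {8} | {7,9} | {10} | {4}.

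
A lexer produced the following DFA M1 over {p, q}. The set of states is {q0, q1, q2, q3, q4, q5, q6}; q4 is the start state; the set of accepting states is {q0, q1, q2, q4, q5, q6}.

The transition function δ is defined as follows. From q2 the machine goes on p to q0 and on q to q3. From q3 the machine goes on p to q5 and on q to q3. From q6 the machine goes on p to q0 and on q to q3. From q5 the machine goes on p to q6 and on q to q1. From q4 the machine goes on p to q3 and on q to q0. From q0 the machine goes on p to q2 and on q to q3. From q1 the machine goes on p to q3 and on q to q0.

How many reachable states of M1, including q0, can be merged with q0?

3

Every state is reachable, so we keep all 7.
P0 = {q0,q1,q2,q4,q5,q6} | {q3}.
Refine {q0,q1,q2,q4,q5,q6} on symbol p: members go to different blocks, giving {q0,q2,q5,q6} and {q1,q4}.
Split {q0,q2,q5,q6} by δ(·,q) → {q0,q2,q6} and {q5}.
No further refinement is possible. Final partition (4 blocks): {q0,q2,q6} | {q3} | {q1,q4} | {q5}.
State q0 belongs to the block {q0,q2,q6}, which has 3 states.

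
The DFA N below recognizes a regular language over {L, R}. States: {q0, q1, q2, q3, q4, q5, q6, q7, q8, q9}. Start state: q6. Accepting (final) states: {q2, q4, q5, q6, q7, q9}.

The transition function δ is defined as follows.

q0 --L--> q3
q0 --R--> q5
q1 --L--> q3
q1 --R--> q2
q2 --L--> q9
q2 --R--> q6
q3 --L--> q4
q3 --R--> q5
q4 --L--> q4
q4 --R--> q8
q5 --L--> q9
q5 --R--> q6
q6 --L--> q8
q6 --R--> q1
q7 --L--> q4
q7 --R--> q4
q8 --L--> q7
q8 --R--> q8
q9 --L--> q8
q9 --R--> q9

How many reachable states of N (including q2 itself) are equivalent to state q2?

2

States {q0} cannot be reached from the start state, so discard them.
Initial partition by acceptance: {q2,q4,q5,q6,q7,q9} | {q1,q3,q8}.
Split {q2,q4,q5,q6,q7,q9} by δ(·,L) → {q2,q4,q5,q7} and {q6,q9}.
Refine {q2,q4,q5,q7} on symbol L: members go to different blocks, giving {q2,q5} and {q4,q7}.
Split {q1,q3,q8} by δ(·,L) → {q3,q8} and {q1}.
On input R, block {q3,q8} splits into {q3} and {q8}.
Refine {q6,q9} on symbol R: members go to different blocks, giving {q6} and {q9}.
Refine {q4,q7} on symbol R: members go to different blocks, giving {q4} and {q7}.
Stable partition: {q2,q5} | {q3} | {q6} | {q4} | {q1} | {q8} | {q9} | {q7} — 8 equivalence classes.
The equivalence class containing q2 is {q2,q5}, of size 2.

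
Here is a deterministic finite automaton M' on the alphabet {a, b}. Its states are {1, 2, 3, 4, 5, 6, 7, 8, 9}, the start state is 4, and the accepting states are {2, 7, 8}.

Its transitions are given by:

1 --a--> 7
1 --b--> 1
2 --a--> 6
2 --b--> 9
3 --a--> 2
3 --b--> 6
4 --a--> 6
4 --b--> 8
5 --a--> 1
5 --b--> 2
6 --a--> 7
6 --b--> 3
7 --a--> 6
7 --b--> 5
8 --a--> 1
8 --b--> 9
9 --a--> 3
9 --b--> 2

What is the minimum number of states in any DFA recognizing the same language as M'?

Initial partition by acceptance: {2,7,8} | {1,3,4,5,6,9}.
On input a, block {1,3,4,5,6,9} splits into {1,3,6} and {4,5,9}.
The partition is now stable with 3 blocks: {2,7,8} | {1,3,6} | {4,5,9}.

3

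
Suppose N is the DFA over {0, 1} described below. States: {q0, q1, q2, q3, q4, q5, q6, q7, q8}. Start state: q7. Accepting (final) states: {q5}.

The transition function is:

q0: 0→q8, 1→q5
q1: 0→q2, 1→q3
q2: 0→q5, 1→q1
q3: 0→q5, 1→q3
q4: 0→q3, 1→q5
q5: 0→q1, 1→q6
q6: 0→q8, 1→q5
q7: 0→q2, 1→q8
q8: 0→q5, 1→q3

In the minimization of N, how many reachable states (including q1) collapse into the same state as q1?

2

States {q0,q4} cannot be reached from the start state, so discard them.
P0 = {q5} | {q1,q2,q3,q6,q7,q8}.
Split {q1,q2,q3,q6,q7,q8} by δ(·,0) → {q1,q6,q7} and {q2,q3,q8}.
Refine {q1,q6,q7} on symbol 1: members go to different blocks, giving {q1,q7} and {q6}.
On input 1, block {q2,q3,q8} splits into {q3,q8} and {q2}.
The partition is now stable with 5 blocks: {q5} | {q1,q7} | {q3,q8} | {q6} | {q2}.
State q1 belongs to the block {q1,q7}, which has 2 states.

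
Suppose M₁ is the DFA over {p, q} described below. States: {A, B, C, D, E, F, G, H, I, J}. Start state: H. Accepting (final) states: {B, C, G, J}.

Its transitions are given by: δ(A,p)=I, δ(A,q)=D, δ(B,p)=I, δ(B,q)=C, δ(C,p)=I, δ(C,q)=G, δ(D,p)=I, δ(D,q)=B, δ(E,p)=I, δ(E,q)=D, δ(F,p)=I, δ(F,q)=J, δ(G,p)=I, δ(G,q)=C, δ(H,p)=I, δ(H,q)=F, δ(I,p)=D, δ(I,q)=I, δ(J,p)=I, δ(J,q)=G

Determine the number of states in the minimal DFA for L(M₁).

4

Reachable states from the start: {B,C,D,F,G,H,I,J}. Unreachable: {A,E} — drop them.
Initial partition by acceptance: {B,C,G,J} | {D,F,H,I}.
Refine {D,F,H,I} on symbol q: members go to different blocks, giving {D,F} and {H,I}.
Split {H,I} by δ(·,p) → {H} and {I}.
The partition is now stable with 4 blocks: {B,C,G,J} | {D,F} | {H} | {I}.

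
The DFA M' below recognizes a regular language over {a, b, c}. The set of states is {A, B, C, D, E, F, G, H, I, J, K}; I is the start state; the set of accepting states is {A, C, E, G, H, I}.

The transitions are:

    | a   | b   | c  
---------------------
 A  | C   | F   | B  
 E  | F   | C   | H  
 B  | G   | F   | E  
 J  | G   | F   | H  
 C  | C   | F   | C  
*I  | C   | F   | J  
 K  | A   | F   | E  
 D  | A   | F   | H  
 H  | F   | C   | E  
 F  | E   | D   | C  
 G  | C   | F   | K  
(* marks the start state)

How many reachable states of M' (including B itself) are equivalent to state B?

4

Every state is reachable, so we keep all 11.
P0 = {A,C,E,G,H,I} | {B,D,F,J,K}.
On input a, block {A,C,E,G,H,I} splits into {A,C,G,I} and {E,H}.
Refine {A,C,G,I} on symbol c: members go to different blocks, giving {A,G,I} and {C}.
Refine {B,D,F,J,K} on symbol a: members go to different blocks, giving {B,D,J,K} and {F}.
Stable partition: {A,G,I} | {B,D,J,K} | {E,H} | {C} | {F} — 5 equivalence classes.
State B belongs to the block {B,D,J,K}, which has 4 states.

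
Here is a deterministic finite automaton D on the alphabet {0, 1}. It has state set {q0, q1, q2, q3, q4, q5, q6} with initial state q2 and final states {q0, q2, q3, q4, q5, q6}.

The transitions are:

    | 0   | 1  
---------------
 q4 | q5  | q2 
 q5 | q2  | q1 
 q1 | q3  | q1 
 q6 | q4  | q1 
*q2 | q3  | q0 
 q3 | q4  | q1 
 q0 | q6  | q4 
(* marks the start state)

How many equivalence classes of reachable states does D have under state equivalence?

P0 = {q0,q2,q3,q4,q5,q6} | {q1}.
Split {q0,q2,q3,q4,q5,q6} by δ(·,1) → {q0,q2,q4} and {q3,q5,q6}.
No further refinement is possible. Final partition (3 blocks): {q0,q2,q4} | {q1} | {q3,q5,q6}.

3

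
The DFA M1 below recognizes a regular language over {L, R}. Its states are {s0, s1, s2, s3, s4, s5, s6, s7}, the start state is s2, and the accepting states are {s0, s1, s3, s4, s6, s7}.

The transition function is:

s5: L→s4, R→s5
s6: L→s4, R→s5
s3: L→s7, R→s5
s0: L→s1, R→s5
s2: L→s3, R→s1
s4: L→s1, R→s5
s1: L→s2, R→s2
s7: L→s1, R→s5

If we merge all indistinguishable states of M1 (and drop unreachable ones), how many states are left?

5

First remove the unreachable states {s0,s6}; 6 states remain.
Initial partition by acceptance: {s1,s3,s4,s7} | {s2,s5}.
On input L, block {s1,s3,s4,s7} splits into {s3,s4,s7} and {s1}.
Split {s3,s4,s7} by δ(·,L) → {s4,s7} and {s3}.
On input L, block {s2,s5} splits into {s2} and {s5}.
The partition is now stable with 5 blocks: {s4,s7} | {s2} | {s1} | {s3} | {s5}.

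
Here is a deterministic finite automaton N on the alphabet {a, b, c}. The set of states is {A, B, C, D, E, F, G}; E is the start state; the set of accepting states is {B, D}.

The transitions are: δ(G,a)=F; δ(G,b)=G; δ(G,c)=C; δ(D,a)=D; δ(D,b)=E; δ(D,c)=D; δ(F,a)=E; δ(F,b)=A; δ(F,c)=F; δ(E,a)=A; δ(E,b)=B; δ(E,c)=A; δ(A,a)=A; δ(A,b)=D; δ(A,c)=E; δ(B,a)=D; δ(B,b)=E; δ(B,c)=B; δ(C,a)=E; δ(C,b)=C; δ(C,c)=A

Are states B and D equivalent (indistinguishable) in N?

First remove the unreachable states {C,F,G}; 4 states remain.
P0 = {B,D} | {A,E}.
Stable partition: {B,D} | {A,E} — 2 equivalence classes.
B and D lie in the same block of the stable partition, so they are equivalent — no string distinguishes them.

Yes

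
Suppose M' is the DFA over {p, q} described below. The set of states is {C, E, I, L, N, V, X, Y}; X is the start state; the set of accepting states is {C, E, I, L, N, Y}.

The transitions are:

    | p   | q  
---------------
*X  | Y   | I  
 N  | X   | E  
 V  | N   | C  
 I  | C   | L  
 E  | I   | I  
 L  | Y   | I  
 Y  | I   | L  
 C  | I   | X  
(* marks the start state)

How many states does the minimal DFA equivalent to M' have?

States {E,N,V} cannot be reached from the start state, so discard them.
Start with accepting vs non-accepting: {C,I,L,Y} | {X}.
On input q, block {C,I,L,Y} splits into {I,L,Y} and {C}.
Refine {I,L,Y} on symbol p: members go to different blocks, giving {L,Y} and {I}.
Refine {L,Y} on symbol p: members go to different blocks, giving {Y} and {L}.
The partition is now stable with 5 blocks: {Y} | {X} | {C} | {I} | {L}.

5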